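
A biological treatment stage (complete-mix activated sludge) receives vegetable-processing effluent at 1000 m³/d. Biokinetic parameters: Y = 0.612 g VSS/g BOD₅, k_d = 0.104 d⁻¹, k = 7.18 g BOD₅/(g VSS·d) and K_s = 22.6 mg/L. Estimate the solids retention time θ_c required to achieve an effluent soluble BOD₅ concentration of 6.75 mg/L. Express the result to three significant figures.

θ_c ≈ 1.10 d

From 1/θ_c = Y·k·S/(K_s + S) − k_d: Y·k·S/(K_s+S) = 0.612 × 7.18 × 6.75 / (22.6 + 6.75) = 1.011 d⁻¹.
θ_c = 1/(μ − k_d) = 1/(1.011 − 0.104) = 1/0.9066 = 1.103 d.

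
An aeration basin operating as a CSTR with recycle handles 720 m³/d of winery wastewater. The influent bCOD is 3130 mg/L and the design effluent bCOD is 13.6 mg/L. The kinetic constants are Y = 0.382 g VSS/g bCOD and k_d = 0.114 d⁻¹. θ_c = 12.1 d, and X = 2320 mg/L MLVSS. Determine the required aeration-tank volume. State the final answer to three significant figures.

V ≈ 1880 m³

Steady-state biomass mass balance: V·X·(1 + k_d·θ_c) = Y·Q·(S₀ − S)·θ_c, so V = 0.382 × 720 × (3130 − 13.6) × 12.1 / [2320 × (1 + 0.114 × 12.1)] = 1.04×10^7 / 5520 = 1879 m³.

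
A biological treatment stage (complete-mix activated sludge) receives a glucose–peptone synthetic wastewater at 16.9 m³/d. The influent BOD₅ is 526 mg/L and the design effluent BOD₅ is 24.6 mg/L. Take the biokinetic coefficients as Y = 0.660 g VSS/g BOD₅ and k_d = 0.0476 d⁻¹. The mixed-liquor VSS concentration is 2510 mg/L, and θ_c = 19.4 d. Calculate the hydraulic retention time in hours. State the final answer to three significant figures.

From the SRT design equation V = Y Q (S₀−S) θ_c / [X (1 + k_d θ_c)] = 0.660 × 16.9 × (526 − 24.6) × 19.4 / [2510 × (1 + 0.0476 × 19.4)] = 1.08×10^5 / 4828 = 22.47 m³.
τ = V/Q = 22.47/16.9 = 1.330 d, or 31.91 h.

τ ≈ 31.9 h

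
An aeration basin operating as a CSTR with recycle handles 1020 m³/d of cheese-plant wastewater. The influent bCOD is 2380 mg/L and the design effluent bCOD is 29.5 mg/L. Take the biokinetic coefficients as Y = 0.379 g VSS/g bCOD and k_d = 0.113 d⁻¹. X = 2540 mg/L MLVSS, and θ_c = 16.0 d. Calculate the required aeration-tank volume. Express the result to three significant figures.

Rearranging the biomass balance for a CMAS with decay, V = Y·Q·ΔS·θ_c / [X·(1+k_d θ_c)] = 0.379 × 1020 × (2380 − 29.5) × 16.0 / [2540 × (1 + 0.113 × 16.0)] = 1.45×10^7 / 7132 = 2038 m³.

V ≈ 2040 m³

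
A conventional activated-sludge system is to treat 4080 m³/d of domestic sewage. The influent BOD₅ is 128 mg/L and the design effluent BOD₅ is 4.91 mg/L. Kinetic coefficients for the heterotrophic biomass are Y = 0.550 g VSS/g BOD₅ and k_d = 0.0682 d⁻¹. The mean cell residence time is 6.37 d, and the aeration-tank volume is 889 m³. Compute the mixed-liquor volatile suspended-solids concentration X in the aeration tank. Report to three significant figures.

X ≈ 1380 mg/L

From V·X·(1 + k_d·θ_c) = Y·Q·(S₀ − S)·θ_c: X = 0.550 × 4080 × (128 − 4.91) × 6.37 / [889 × (1 + 0.0682 × 6.37)] = 1380 mg/L.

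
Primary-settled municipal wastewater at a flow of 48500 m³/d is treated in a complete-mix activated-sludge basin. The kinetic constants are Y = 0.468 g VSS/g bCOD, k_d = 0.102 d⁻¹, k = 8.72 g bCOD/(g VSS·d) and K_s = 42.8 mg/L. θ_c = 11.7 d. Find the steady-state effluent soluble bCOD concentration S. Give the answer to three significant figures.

For a completely mixed reactor with recycle the Lawrence–McCarty relation gives S = K_s·(1 + k_d·θ_c) / [θ_c·(Y·k − k_d) − 1] = 42.8 × (1 + 0.102 × 11.7) / [11.7 × (0.468 × 8.72 − 0.102) − 1] = 93.88 / 45.55 = 2.061 mg/L.

S ≈ 2.06 mg/L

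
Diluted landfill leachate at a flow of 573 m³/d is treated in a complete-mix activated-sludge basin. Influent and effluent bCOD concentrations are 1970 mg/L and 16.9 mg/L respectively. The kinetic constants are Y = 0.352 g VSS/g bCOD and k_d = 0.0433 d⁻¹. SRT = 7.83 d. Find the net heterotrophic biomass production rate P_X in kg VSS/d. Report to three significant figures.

Y_obs = Y / (1 + k_d θ_c) = 0.352 / (1 + 0.0433 × 7.83) = 0.352 / 1.339 = 0.2629.
Substrate removed = Q·(S₀ − S) = 573 m³/d × (1970 − 16.9) g/m³ = 1.12×10^6 g/d = 1119 kg/d.
P_X = Y_obs · Q(S₀ − S) = 0.2629 × 1119 = 294.2 kg VSS/d.

P_X ≈ 294 kg VSS/d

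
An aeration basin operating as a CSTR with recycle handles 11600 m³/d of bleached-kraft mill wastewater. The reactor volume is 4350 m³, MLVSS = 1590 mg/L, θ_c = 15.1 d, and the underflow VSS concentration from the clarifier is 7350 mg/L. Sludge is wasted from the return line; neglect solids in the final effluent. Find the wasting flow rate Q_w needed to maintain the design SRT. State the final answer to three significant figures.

θ_c = V·X/(Q_w·X_r) when wasting from the recycle, so Q_w = V·X/(θ_c·X_r) = 4350 × 1590 / (15.1 × 7350) = 62.32 m³/d.

Q_w ≈ 62.3 m³/d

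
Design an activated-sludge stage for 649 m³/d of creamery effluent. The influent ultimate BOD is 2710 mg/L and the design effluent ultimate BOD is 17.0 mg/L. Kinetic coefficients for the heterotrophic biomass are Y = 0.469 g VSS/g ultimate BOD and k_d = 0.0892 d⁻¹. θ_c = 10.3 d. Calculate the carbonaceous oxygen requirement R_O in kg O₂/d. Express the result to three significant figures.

R_O ≈ 1140 kg O₂/d

Observed yield with endogenous decay: Y_obs = Y / (1 + k_d·θ_c) = 0.469 / (1 + 0.0892 × 10.3) = 0.469 / 1.919 = 0.2444 g VSS/g ultimate BOD.
ΔS = 2710 − 17.0 = 2693 mg/L, so the substrate removal rate is 649 × 2693/1000 = 1748 kg ultimate BOD/d.
Biomass synthesised: P_X = Y_obs × 1748 = 427.2 kg VSS/d.
R_O = Q·ΔS − 1.42 P_X = 1748 − 606.6 = 1141 kg O₂/d.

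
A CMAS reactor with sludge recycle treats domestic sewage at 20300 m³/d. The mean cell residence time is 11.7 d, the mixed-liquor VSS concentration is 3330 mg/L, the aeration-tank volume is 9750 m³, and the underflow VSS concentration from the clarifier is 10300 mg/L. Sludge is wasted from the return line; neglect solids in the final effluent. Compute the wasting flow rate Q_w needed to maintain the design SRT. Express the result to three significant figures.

Q_w = (V·X)/(θ_c X_r) = 9750 × 3330 / (11.7 × 10300) = 269.4 m³/d.

Q_w ≈ 269 m³/d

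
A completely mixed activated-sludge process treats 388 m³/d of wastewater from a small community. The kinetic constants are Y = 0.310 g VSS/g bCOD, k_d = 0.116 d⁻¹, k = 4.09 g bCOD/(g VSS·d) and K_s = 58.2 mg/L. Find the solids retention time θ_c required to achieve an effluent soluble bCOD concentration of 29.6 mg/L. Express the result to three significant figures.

θ_c ≈ 3.21 d

Specific growth rate at S = 29.6 mg/L: μ = YkS/(K_s+S) = 0.310·4.09·29.6/(58.2+29.6) = 0.4274 d⁻¹.
1/θ_c = 0.4274 − 0.116 = 0.3114 d⁻¹, so θ_c = 3.211 d.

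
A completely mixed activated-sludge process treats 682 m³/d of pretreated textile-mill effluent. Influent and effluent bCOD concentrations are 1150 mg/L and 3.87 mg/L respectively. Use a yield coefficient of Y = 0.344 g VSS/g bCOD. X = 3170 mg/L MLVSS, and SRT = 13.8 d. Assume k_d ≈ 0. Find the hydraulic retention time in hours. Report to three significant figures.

τ ≈ 41.2 h

With k_d = 0 the design equation reduces to V = Y Q (S₀−S) θ_c / X = 0.344 × 682 × (1150 − 3.87) × 13.8 / 3170 = 1171 m³.
HRT = V/Q = 1171 m³ / 682 m³·d⁻¹ = 1.716 d × 24 = 41.19 h.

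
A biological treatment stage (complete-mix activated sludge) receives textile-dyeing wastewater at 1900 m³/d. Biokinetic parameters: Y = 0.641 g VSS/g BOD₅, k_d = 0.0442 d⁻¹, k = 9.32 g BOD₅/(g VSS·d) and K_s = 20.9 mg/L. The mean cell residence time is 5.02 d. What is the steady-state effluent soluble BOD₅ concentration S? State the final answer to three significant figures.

Effluent substrate depends only on kinetics and SRT: S = K_s(1 + k_d θ_c) / [θ_c(Yk − k_d) − 1] = 20.9 × (1 + 0.0442 × 5.02) / [5.02 × (0.641 × 9.32 − 0.0442) − 1] = 25.54 / 28.77 = 0.8877 mg/L.

S ≈ 0.888 mg/L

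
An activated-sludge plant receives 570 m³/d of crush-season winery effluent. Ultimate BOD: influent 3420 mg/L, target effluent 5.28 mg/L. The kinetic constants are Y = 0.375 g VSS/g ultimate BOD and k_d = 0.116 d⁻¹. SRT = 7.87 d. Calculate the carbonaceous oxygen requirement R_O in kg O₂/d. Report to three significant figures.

R_O ≈ 1400 kg O₂/d

The observed yield is Y_obs = Y/(1 + k_d·θ_c) = 0.375 / (1 + 0.116 × 7.87) = 0.375 / 1.913 = 0.1960 g VSS per g ultimate BOD removed.
ΔS = 3420 − 5.28 = 3415 mg/L, so the substrate removal rate is 570 × 3415/1000 = 1946 kg ultimate BOD/d.
Biomass synthesised: P_X = Y_obs × 1946 = 381.6 kg VSS/d.
Carbonaceous O₂ demand = substrate oxidised − cell-mass equivalent = 1946 − 1.42 × 381.6 = 1405 kg O₂/d.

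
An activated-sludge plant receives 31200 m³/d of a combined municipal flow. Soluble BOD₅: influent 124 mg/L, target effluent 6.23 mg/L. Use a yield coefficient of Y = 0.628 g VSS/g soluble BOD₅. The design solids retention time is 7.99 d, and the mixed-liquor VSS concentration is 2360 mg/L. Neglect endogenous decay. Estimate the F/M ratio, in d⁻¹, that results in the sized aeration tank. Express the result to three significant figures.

V·X = Y·Q·ΔS·θ_c gives V = 0.628 × 31200 × (124 − 6.23) × 7.99 / 2360 = 7812 m³.
F/M = applied load / biomass = Q·S₀/(V·X) = 31200 × 124 / (7812 × 2360) = 0.2098 d⁻¹.

F/M ≈ 0.210 d⁻¹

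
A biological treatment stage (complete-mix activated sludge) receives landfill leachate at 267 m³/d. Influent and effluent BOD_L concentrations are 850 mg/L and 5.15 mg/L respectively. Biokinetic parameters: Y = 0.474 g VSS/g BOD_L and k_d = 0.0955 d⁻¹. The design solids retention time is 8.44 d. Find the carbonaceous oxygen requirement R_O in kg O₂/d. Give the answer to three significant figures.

The observed yield is Y_obs = Y/(1 + k_d·θ_c) = 0.474 / (1 + 0.0955 × 8.44) = 0.474 / 1.806 = 0.2625 g VSS per g BOD_L removed.
Q·(S₀ − S) = 267 × (850 − 5.15) × 10⁻³ = 225.6 kg/d removed.
P_X = Y_obs·Q·(S₀ − S) = 0.2625 × 225.6 = 59.20 kg VSS/d.
R_O = Q·(S₀ − S) − 1.42·P_X = 225.6 − 1.42 × 59.20 = 141.5 kg O₂/d.

R_O ≈ 142 kg O₂/d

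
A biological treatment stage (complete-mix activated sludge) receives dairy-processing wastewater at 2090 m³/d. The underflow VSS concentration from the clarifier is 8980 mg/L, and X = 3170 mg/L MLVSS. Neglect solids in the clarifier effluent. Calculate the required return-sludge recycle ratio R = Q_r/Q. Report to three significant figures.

Solids balance on the clarifier gives (1+R)X = R·X_r, so R = X/(X_r − X) = 3170 / (8980 − 3170) = 0.5456.

R ≈ 0.546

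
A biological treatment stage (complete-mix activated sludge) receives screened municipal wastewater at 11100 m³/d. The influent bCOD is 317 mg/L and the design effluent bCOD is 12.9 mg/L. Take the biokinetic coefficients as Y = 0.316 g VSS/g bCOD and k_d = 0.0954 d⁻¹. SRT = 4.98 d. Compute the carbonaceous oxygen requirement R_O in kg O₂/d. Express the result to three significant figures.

Correct the yield for decay: Y_obs = Y/(1 + k_d θ_c) = 0.316 / (1 + 0.0954 × 4.98) = 0.316 / 1.475 = 0.2142.
Q·(S₀ − S) = 11100 × (317 − 12.9) × 10⁻³ = 3376 kg/d removed.
Biomass synthesised: P_X = Y_obs × 3376 = 723.1 kg VSS/d.
Carbonaceous O₂ demand = substrate oxidised − cell-mass equivalent = 3376 − 1.42 × 723.1 = 2349 kg O₂/d.

R_O ≈ 2350 kg O₂/d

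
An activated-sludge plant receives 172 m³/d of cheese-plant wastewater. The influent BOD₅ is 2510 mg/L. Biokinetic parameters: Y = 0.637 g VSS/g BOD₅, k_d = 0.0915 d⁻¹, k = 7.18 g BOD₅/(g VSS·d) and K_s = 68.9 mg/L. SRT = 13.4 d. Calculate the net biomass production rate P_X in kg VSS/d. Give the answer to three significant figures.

P_X ≈ 123 kg VSS/d

Effluent substrate depends only on kinetics and SRT: S = K_s(1 + k_d θ_c) / [θ_c(Yk − k_d) − 1] = 68.9 × (1 + 0.0915 × 13.4) / [13.4 × (0.637 × 7.18 − 0.0915) − 1] = 153.4 / 59.06 = 2.597 mg/L.
Y_obs = Y / (1 + k_d θ_c) = 0.637 / (1 + 0.0915 × 13.4) = 0.637 / 2.226 = 0.2862.
Mass of BOD₅ removed per day: Q(S₀ − S) = 172 × 2507 g/m³ = 431.3 kg/d.
So the net sludge growth is P_X = 0.2862 × 431.3 = 123.4 kg VSS/d.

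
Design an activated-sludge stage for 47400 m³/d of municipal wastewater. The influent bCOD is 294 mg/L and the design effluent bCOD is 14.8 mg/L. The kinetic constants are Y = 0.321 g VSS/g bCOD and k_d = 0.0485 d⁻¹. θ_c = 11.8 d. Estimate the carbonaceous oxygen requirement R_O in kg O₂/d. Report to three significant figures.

Correct the yield for decay: Y_obs = Y/(1 + k_d θ_c) = 0.321 / (1 + 0.0485 × 11.8) = 0.321 / 1.572 = 0.2042.
ΔS = 294 − 14.8 = 279.2 mg/L, so the substrate removal rate is 47400 × 279.2/1000 = 13234 kg bCOD/d.
Biomass synthesised: P_X = Y_obs × 13234 = 2702 kg VSS/d.
R_O = Q·(S₀ − S) − 1.42·P_X = 13234 − 1.42 × 2702 = 9397 kg O₂/d.

R_O ≈ 9400 kg O₂/d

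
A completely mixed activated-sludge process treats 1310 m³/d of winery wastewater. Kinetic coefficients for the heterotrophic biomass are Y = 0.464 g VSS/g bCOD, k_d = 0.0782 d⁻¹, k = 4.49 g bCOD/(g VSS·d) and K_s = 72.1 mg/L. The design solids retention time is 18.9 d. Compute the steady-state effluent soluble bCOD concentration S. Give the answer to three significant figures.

S ≈ 4.84 mg/L

For a completely mixed reactor with recycle the Lawrence–McCarty relation gives S = K_s·(1 + k_d·θ_c) / [θ_c·(Y·k − k_d) − 1] = 72.1 × (1 + 0.0782 × 18.9) / [18.9 × (0.464 × 4.49 − 0.0782) − 1] = 178.7 / 36.90 = 4.842 mg/L.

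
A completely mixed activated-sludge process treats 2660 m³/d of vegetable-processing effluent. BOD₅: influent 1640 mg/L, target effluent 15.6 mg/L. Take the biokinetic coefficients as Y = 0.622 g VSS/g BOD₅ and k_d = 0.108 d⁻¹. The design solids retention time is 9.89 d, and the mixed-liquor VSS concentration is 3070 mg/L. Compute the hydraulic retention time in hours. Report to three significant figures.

τ ≈ 37.8 h

From the SRT design equation V = Y Q (S₀−S) θ_c / [X (1 + k_d θ_c)] = 0.622 × 2660 × (1640 − 15.6) × 9.89 / [3070 × (1 + 0.108 × 9.89)] = 2.66×10^7 / 6349 = 4186 m³.
τ = V/Q = 4186/2660 = 1.574 d, or 37.77 h.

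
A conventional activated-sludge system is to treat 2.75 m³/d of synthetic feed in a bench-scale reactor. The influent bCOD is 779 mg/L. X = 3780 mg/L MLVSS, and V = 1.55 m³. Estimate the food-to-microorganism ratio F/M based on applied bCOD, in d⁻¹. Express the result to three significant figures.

F/M ≈ 0.366 d⁻¹

F/M = Q·S₀ / (V·X) = 2.75 × 779 / (1.550 × 3780) = 0.3656 g bCOD·(g VSS·d)⁻¹.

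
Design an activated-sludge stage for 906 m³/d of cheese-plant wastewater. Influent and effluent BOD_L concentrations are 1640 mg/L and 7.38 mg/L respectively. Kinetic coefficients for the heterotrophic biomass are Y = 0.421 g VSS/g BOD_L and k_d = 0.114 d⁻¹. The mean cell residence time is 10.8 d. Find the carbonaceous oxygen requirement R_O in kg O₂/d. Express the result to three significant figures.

R_O ≈ 1080 kg O₂/d

Observed yield with endogenous decay: Y_obs = Y / (1 + k_d·θ_c) = 0.421 / (1 + 0.114 × 10.8) = 0.421 / 2.231 = 0.1887 g VSS/g BOD_L.
Substrate removed = Q·(S₀ − S) = 906 m³/d × (1640 − 7.38) g/m³ = 1.48×10^6 g/d = 1479 kg/d.
Biomass synthesised: P_X = Y_obs × 1479 = 279.1 kg VSS/d.
Carbonaceous O₂ demand = substrate oxidised − cell-mass equivalent = 1479 − 1.42 × 279.1 = 1083 kg O₂/d.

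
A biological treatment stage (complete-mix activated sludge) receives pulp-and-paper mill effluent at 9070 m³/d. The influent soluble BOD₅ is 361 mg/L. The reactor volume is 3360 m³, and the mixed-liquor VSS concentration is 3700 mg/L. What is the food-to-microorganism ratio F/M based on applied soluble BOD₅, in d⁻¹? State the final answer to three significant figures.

F/M = applied load / biomass = Q·S₀/(V·X) = 9070 × 361 / (3360 × 3700) = 0.2634 d⁻¹.

F/M ≈ 0.263 d⁻¹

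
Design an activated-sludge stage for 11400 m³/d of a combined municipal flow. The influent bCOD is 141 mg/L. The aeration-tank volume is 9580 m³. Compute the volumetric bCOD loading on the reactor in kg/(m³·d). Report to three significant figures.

L_v = Q S₀ / V = 11400 × 141 × 10⁻³ / 9580 = 0.1678 kg/(m³·d).

L_v ≈ 0.168 kg bCOD/(m³·d)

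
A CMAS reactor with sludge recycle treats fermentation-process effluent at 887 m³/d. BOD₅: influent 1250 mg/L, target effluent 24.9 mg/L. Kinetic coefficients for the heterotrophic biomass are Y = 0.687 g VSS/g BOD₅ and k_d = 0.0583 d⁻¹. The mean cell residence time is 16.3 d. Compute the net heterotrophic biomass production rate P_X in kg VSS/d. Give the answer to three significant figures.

The observed yield is Y_obs = Y/(1 + k_d·θ_c) = 0.687 / (1 + 0.0583 × 16.3) = 0.687 / 1.950 = 0.3523 g VSS per g BOD₅ removed.
Mass of BOD₅ removed per day: Q(S₀ − S) = 887 × 1225 g/m³ = 1087 kg/d.
Net biomass production P_X = Y_obs × Q·(S₀ − S) = 0.3523 × 1087 = 382.8 kg VSS/d.

P_X ≈ 383 kg VSS/d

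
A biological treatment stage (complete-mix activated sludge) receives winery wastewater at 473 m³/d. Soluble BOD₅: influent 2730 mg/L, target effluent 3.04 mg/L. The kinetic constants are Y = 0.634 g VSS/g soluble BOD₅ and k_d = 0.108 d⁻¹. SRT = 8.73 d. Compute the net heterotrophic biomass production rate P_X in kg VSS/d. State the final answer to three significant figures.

Observed yield with endogenous decay: Y_obs = Y / (1 + k_d·θ_c) = 0.634 / (1 + 0.108 × 8.73) = 0.634 / 1.943 = 0.3263 g VSS/g soluble BOD₅.
Substrate removed = Q·(S₀ − S) = 473 m³/d × (2730 − 3.04) g/m³ = 1.29×10^6 g/d = 1290 kg/d.
So the net sludge growth is P_X = 0.3263 × 1290 = 420.9 kg VSS/d.

P_X ≈ 421 kg VSS/d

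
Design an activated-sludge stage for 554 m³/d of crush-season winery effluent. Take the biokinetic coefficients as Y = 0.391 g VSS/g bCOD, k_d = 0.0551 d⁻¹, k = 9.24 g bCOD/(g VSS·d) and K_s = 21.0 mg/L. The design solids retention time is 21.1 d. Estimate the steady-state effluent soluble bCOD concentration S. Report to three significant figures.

S ≈ 0.613 mg/L

Effluent substrate depends only on kinetics and SRT: S = K_s(1 + k_d θ_c) / [θ_c(Yk − k_d) − 1] = 21.0 × (1 + 0.0551 × 21.1) / [21.1 × (0.391 × 9.24 − 0.0551) − 1] = 45.41 / 74.07 = 0.6131 mg/L.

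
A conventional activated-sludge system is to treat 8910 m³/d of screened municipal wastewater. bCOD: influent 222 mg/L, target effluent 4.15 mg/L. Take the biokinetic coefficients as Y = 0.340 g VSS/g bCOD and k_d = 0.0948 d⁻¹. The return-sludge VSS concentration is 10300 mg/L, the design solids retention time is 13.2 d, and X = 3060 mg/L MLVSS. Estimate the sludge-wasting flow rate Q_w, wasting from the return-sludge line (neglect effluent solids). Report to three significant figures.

Steady-state biomass mass balance: V·X·(1 + k_d·θ_c) = Y·Q·(S₀ − S)·θ_c, so V = 0.340 × 8910 × (222 − 4.15) × 13.2 / [3060 × (1 + 0.0948 × 13.2)] = 8.71×10^6 / 6889 = 1265 m³.
Q_w = (V·X)/(θ_c X_r) = 1265 × 3060 / (13.2 × 10300) = 28.46 m³/d.

Q_w ≈ 28.5 m³/d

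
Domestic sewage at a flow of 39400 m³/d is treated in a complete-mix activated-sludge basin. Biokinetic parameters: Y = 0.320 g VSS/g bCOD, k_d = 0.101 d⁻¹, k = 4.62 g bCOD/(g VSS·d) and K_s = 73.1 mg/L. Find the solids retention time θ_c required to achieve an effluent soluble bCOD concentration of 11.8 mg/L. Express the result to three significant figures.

θ_c ≈ 9.57 d

Specific growth rate at S = 11.8 mg/L: μ = YkS/(K_s+S) = 0.320·4.62·11.8/(73.1+11.8) = 0.2055 d⁻¹.
1/θ_c = 0.2055 − 0.101 = 0.1045 d⁻¹, so θ_c = 9.571 d.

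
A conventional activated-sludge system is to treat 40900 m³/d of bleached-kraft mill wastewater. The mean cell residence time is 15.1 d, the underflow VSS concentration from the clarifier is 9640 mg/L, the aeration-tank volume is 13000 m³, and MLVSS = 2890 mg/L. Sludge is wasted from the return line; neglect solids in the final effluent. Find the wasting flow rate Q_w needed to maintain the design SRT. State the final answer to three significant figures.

Q_w ≈ 258 m³/d

Wasting from the return line (neglecting effluent solids): Q_w = V·X / (θ_c·X_r) = 13000 × 2890 / (15.1 × 9640) = 258.1 m³/d.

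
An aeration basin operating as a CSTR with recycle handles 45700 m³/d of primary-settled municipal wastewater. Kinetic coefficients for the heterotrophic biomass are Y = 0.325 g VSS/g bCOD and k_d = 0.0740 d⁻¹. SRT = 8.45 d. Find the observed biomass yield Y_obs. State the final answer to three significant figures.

Y_obs ≈ 0.200 g VSS/g bCOD

Observed yield with endogenous decay: Y_obs = Y / (1 + k_d·θ_c) = 0.325 / (1 + 0.0740 × 8.45) = 0.325 / 1.625 = 0.2000 g VSS/g bCOD.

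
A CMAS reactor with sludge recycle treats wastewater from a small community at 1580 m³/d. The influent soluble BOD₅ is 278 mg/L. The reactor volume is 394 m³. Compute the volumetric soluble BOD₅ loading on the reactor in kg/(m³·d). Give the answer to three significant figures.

L_v ≈ 1.11 kg soluble BOD₅/(m³·d)

Applied soluble BOD₅ load per unit volume = Q·S₀/V = (1580 × 278/1000)/394.0 = 1.115 kg soluble BOD₅·m⁻³·d⁻¹.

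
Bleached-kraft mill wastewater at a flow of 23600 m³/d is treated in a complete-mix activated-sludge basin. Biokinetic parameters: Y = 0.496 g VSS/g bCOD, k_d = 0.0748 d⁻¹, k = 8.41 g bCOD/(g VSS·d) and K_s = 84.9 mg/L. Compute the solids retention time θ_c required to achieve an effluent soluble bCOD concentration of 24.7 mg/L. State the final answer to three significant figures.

θ_c ≈ 1.16 d

At the target effluent, Y k S/(K_s+S) = 0.496×8.41×24.7/109.6 = 0.9401 d⁻¹.
θ_c = 1/(μ − k_d) = 1/(0.9401 − 0.0748) = 1/0.8653 = 1.156 d.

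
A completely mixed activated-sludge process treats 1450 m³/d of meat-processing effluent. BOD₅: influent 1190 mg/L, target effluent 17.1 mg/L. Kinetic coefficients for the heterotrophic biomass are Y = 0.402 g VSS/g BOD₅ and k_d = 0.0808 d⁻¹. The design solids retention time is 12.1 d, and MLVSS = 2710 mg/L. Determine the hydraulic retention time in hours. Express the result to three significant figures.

Steady-state biomass mass balance: V·X·(1 + k_d·θ_c) = Y·Q·(S₀ − S)·θ_c, so V = 0.402 × 1450 × (1190 − 17.1) × 12.1 / [2710 × (1 + 0.0808 × 12.1)] = 8.27×10^6 / 5360 = 1544 m³.
HRT = V/Q = 1544 m³ / 1450 m³·d⁻¹ = 1.065 d × 24 = 25.55 h.

τ ≈ 25.5 h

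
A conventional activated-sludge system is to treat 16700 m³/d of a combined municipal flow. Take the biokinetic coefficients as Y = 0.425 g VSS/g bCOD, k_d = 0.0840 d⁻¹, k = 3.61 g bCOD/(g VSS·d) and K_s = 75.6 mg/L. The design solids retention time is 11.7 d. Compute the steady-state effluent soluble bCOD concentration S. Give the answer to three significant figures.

For a completely mixed reactor with recycle the Lawrence–McCarty relation gives S = K_s·(1 + k_d·θ_c) / [θ_c·(Y·k − k_d) − 1] = 75.6 × (1 + 0.0840 × 11.7) / [11.7 × (0.425 × 3.61 − 0.0840) − 1] = 149.9 / 15.97 = 9.388 mg/L.

S ≈ 9.39 mg/L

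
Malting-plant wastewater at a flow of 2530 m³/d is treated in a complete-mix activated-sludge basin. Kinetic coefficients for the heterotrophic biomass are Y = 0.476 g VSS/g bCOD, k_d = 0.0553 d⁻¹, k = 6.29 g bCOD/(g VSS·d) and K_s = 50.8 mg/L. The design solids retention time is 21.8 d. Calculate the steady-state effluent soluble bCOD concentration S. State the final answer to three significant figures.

From the Monod/SRT balance for a CMAS, S = K_s·(1+k_d θ_c)/[θ_c·(Y k − k_d) − 1] = 50.8 × (1 + 0.0553 × 21.8) / [21.8 × (0.476 × 6.29 − 0.0553) − 1] = 112.0 / 63.06 = 1.777 mg/L.

S ≈ 1.78 mg/L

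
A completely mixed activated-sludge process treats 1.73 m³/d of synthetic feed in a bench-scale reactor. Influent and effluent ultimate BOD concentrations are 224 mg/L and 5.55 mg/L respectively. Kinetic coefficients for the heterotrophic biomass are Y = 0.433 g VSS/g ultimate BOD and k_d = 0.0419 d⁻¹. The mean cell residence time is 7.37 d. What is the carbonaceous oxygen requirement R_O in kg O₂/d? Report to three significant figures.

The observed yield is Y_obs = Y/(1 + k_d·θ_c) = 0.433 / (1 + 0.0419 × 7.37) = 0.433 / 1.309 = 0.3308 g VSS per g ultimate BOD removed.
Mass of ultimate BOD removed per day: Q(S₀ − S) = 1.73 × 218.4 g/m³ = 0.3779 kg/d.
P_X = Y_obs·Q·(S₀ − S) = 0.3308 × 0.3779 = 0.1250 kg VSS/d.
Carbonaceous O₂ demand = substrate oxidised − cell-mass equivalent = 0.3779 − 1.42 × 0.1250 = 0.2004 kg O₂/d.

R_O ≈ 0.200 kg O₂/d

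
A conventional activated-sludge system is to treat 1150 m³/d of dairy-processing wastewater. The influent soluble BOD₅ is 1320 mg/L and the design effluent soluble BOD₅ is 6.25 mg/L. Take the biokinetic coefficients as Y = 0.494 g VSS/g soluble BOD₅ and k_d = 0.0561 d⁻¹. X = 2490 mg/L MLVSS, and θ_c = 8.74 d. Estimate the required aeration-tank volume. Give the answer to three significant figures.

From the SRT design equation V = Y Q (S₀−S) θ_c / [X (1 + k_d θ_c)] = 0.494 × 1150 × (1320 − 6.25) × 8.74 / [2490 × (1 + 0.0561 × 8.74)] = 6.52×10^6 / 3711 = 1758 m³.

V ≈ 1760 m³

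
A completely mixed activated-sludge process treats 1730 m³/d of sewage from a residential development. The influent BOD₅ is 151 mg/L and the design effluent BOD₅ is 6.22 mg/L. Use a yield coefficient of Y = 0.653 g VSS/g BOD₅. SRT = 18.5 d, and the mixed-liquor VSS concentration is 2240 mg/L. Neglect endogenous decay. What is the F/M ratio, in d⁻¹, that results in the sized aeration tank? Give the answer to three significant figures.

F/M ≈ 0.0863 d⁻¹

V·X = Y·Q·ΔS·θ_c gives V = 0.653 × 1730 × (151 − 6.22) × 18.5 / 2240 = 1351 m³.
Food-to-microorganism ratio F/M = Q S₀ / (V X) = 1730 × 151 / (1351 × 2240) = 0.08633 d⁻¹.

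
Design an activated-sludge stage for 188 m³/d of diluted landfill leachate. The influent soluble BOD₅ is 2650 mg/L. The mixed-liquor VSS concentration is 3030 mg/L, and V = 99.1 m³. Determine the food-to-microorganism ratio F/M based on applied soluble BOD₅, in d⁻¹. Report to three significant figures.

F/M ≈ 1.66 d⁻¹

F/M = applied load / biomass = Q·S₀/(V·X) = 188 × 2650 / (99.10 × 3030) = 1.659 d⁻¹.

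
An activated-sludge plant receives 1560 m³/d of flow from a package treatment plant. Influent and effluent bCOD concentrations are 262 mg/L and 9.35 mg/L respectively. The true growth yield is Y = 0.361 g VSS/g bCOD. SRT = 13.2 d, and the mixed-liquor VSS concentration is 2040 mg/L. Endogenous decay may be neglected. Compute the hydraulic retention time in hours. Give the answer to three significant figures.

With k_d = 0 the design equation reduces to V = Y Q (S₀−S) θ_c / X = 0.361 × 1560 × (262 − 9.35) × 13.2 / 2040 = 920.7 m³.
Hydraulic retention time τ = V/Q = 920.7 / 1560 = 0.5902 d = 14.16 h.

τ ≈ 14.2 h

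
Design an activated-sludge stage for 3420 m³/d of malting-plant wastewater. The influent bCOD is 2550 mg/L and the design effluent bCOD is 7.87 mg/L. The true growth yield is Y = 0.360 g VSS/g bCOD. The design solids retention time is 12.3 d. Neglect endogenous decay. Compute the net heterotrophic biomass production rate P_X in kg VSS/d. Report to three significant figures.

With endogenous decay neglected, the observed yield equals the true yield: Y_obs = Y = 0.360 g VSS/g bCOD.
Substrate removed = Q·(S₀ − S) = 3420 m³/d × (2550 − 7.87) g/m³ = 8.69×10^6 g/d = 8694 kg/d.
P_X = Y_obs · Q(S₀ − S) = 0.3600 × 8694 = 3130 kg VSS/d.

P_X ≈ 3130 kg VSS/d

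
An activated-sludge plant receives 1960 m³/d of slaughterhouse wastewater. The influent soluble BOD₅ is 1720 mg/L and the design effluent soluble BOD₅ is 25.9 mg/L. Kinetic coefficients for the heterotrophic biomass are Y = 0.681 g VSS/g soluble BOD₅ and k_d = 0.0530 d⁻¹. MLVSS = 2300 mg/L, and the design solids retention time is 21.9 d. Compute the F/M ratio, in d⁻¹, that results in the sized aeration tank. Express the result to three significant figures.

F/M ≈ 0.147 d⁻¹

Steady-state biomass mass balance: V·X·(1 + k_d·θ_c) = Y·Q·(S₀ − S)·θ_c, so V = 0.681 × 1960 × (1720 − 25.9) × 21.9 / [2300 × (1 + 0.0530 × 21.9)] = 4.95×10^7 / 4970 = 9965 m³.
F/M = Q·S₀ / (V·X) = 1960 × 1720 / (9965 × 2300) = 0.1471 g soluble BOD₅·(g VSS·d)⁻¹.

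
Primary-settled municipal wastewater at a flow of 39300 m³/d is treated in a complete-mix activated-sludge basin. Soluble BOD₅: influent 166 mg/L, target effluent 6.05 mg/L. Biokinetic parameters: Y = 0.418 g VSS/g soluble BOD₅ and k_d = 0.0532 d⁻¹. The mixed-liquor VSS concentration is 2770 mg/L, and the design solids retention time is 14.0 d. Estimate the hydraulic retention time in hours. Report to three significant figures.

Rearranging the biomass balance for a CMAS with decay, V = Y·Q·ΔS·θ_c / [X·(1+k_d θ_c)] = 0.418 × 39300 × (166 − 6.05) × 14.0 / [2770 × (1 + 0.0532 × 14.0)] = 3.68×10^7 / 4833 = 7611 m³.
Hydraulic retention time τ = V/Q = 7611 / 39300 = 0.1937 d = 4.648 h.

τ ≈ 4.65 h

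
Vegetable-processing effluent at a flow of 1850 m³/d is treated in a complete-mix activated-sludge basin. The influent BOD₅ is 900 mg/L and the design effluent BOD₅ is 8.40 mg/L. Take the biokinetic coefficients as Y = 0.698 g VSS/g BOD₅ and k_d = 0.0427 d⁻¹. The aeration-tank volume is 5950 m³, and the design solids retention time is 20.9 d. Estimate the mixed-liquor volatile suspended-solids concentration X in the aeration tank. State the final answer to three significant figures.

Solving the biomass balance for X: X = Y Q (S₀−S) θ_c / [V (1+k_d θ_c)] = 0.698 × 1850 × (900 − 8.40) × 20.9 / [5950 × (1 + 0.0427 × 20.9)] = 2137 mg/L.

X ≈ 2140 mg/L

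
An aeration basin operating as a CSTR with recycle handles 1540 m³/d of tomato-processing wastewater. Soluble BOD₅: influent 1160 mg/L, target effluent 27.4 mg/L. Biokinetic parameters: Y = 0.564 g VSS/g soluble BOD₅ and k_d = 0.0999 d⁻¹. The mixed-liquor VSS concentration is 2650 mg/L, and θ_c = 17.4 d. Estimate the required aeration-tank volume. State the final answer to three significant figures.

V ≈ 2360 m³

From the SRT design equation V = Y Q (S₀−S) θ_c / [X (1 + k_d θ_c)] = 0.564 × 1540 × (1160 − 27.4) × 17.4 / [2650 × (1 + 0.0999 × 17.4)] = 1.71×10^7 / 7256 = 2359 m³.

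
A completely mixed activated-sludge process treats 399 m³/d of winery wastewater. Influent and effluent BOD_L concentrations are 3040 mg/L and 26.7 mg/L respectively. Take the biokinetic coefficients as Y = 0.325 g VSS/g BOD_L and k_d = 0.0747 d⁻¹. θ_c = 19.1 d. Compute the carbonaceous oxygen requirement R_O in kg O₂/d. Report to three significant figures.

R_O ≈ 974 kg O₂/d

The observed yield is Y_obs = Y/(1 + k_d·θ_c) = 0.325 / (1 + 0.0747 × 19.1) = 0.325 / 2.427 = 0.1339 g VSS per g BOD_L removed.
Substrate removed = Q·(S₀ − S) = 399 m³/d × (3040 − 26.7) g/m³ = 1.2×10^6 g/d = 1202 kg/d.
Biomass synthesised: P_X = Y_obs × 1202 = 161.0 kg VSS/d.
R_O = Q·(S₀ − S) − 1.42·P_X = 1202 − 1.42 × 161.0 = 973.7 kg O₂/d.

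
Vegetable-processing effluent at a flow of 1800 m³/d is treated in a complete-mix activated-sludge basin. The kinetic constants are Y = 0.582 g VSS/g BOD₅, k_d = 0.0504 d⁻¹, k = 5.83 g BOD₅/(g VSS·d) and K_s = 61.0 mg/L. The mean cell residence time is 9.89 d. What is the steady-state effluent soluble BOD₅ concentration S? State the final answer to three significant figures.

S ≈ 2.85 mg/L

Effluent substrate depends only on kinetics and SRT: S = K_s(1 + k_d θ_c) / [θ_c(Yk − k_d) − 1] = 61.0 × (1 + 0.0504 × 9.89) / [9.89 × (0.582 × 5.83 − 0.0504) − 1] = 91.41 / 32.06 = 2.851 mg/L.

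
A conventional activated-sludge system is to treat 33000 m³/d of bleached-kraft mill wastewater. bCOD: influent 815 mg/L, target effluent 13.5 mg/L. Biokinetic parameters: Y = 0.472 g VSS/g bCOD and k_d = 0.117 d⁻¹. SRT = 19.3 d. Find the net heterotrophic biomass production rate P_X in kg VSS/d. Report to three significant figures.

Observed yield with endogenous decay: Y_obs = Y / (1 + k_d·θ_c) = 0.472 / (1 + 0.117 × 19.3) = 0.472 / 3.258 = 0.1449 g VSS/g bCOD.
ΔS = 815 − 13.5 = 801.5 mg/L, so the substrate removal rate is 33000 × 801.5/1000 = 26450 kg bCOD/d.
P_X = Y_obs · Q(S₀ − S) = 0.1449 × 26450 = 3832 kg VSS/d.

P_X ≈ 3830 kg VSS/d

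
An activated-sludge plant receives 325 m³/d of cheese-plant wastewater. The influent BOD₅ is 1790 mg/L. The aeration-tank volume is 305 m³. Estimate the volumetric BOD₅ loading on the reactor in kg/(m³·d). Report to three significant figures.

L_v ≈ 1.91 kg BOD₅/(m³·d)

Applied BOD₅ load per unit volume = Q·S₀/V = (325 × 1790/1000)/305.0 = 1.907 kg BOD₅·m⁻³·d⁻¹.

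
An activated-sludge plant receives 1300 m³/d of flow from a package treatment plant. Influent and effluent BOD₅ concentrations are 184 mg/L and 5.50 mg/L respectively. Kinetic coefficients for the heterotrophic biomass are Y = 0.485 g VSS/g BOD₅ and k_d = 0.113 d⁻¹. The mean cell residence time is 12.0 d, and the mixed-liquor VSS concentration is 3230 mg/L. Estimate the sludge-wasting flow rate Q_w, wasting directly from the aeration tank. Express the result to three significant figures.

Rearranging the biomass balance for a CMAS with decay, V = Y·Q·ΔS·θ_c / [X·(1+k_d θ_c)] = 0.485 × 1300 × (184 − 5.50) × 12.0 / [3230 × (1 + 0.113 × 12.0)] = 1.35×10^6 / 7610 = 177.5 m³.
For wasting at MLVSS concentration, Q_w = V/θ_c = 177.5/12.0 = 14.79 m³/d.

Q_w ≈ 14.8 m³/d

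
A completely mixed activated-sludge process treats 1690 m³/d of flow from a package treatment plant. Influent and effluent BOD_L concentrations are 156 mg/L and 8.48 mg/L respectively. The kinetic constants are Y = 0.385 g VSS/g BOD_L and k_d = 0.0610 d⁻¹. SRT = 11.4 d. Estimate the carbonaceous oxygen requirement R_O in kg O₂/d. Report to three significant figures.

R_O ≈ 169 kg O₂/d

The observed yield is Y_obs = Y/(1 + k_d·θ_c) = 0.385 / (1 + 0.0610 × 11.4) = 0.385 / 1.695 = 0.2271 g VSS per g BOD_L removed.
Substrate removed = Q·(S₀ − S) = 1690 m³/d × (156 − 8.48) g/m³ = 2.49×10^5 g/d = 249.3 kg/d.
Biomass synthesised: P_X = Y_obs × 249.3 = 56.61 kg VSS/d.
R_O = Q·ΔS − 1.42 P_X = 249.3 − 80.39 = 168.9 kg O₂/d.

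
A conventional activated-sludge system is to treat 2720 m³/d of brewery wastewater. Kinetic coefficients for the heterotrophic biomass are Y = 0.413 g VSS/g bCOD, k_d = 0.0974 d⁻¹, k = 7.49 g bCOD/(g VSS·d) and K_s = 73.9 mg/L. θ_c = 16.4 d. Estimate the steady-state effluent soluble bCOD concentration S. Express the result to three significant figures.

S ≈ 3.99 mg/L

Effluent substrate depends only on kinetics and SRT: S = K_s(1 + k_d θ_c) / [θ_c(Yk − k_d) − 1] = 73.9 × (1 + 0.0974 × 16.4) / [16.4 × (0.413 × 7.49 − 0.0974) − 1] = 191.9 / 48.13 = 3.988 mg/L.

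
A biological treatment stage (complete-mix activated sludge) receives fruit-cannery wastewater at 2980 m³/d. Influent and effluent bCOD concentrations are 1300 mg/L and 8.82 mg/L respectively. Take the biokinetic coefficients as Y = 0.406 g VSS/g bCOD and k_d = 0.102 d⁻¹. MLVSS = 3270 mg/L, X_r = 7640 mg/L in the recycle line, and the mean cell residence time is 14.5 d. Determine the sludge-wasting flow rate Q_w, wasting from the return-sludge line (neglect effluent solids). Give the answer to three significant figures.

Q_w ≈ 82.5 m³/d

Rearranging the biomass balance for a CMAS with decay, V = Y·Q·ΔS·θ_c / [X·(1+k_d θ_c)] = 0.406 × 2980 × (1300 − 8.82) × 14.5 / [3270 × (1 + 0.102 × 14.5)] = 2.27×10^7 / 8106 = 2794 m³.
Wasting from the return line (neglecting effluent solids): Q_w = V·X / (θ_c·X_r) = 2794 × 3270 / (14.5 × 7640) = 82.48 m³/d.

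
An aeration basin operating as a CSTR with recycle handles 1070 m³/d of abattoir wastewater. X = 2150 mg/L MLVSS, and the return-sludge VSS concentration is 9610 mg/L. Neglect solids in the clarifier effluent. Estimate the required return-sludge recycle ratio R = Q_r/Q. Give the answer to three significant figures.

R ≈ 0.288

Mass balance around the secondary clarifier (neglecting effluent solids): R = X / (X_r − X) = 2150 / (9610 − 2150) = 0.2882.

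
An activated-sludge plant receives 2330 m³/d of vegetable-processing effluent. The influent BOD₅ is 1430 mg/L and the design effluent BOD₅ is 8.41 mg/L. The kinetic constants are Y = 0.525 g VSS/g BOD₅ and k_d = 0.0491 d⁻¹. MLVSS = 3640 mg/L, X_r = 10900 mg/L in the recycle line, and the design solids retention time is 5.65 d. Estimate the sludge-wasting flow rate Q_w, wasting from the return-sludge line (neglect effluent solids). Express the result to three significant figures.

Q_w ≈ 125 m³/d

Rearranging the biomass balance for a CMAS with decay, V = Y·Q·ΔS·θ_c / [X·(1+k_d θ_c)] = 0.525 × 2330 × (1430 − 8.41) × 5.65 / [3640 × (1 + 0.0491 × 5.65)] = 9.83×10^6 / 4650 = 2113 m³.
θ_c = V·X/(Q_w·X_r) when wasting from the recycle, so Q_w = V·X/(θ_c·X_r) = 2113 × 3640 / (5.65 × 10900) = 124.9 m³/d.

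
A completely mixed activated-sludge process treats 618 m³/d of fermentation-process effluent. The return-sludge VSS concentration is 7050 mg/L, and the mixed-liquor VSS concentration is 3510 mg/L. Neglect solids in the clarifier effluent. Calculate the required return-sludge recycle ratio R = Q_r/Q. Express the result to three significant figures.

R ≈ 0.992

Mass balance around the secondary clarifier (neglecting effluent solids): R = X / (X_r − X) = 3510 / (7050 − 3510) = 0.9915.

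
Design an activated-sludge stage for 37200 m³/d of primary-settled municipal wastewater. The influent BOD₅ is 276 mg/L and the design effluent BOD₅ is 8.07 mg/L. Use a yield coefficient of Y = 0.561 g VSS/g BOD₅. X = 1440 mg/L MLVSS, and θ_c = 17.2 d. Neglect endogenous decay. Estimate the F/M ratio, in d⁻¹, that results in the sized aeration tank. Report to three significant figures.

F/M ≈ 0.107 d⁻¹

With k_d = 0 the design equation reduces to V = Y Q (S₀−S) θ_c / X = 0.561 × 37200 × (276 − 8.07) × 17.2 / 1440 = 66787 m³.
F/M = Q·S₀ / (V·X) = 37200 × 276 / (66787 × 1440) = 0.1068 g BOD₅·(g VSS·d)⁻¹.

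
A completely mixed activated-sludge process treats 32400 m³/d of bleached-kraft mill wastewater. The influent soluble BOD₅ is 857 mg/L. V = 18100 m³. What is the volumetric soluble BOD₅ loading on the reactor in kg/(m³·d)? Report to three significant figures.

L_v ≈ 1.53 kg soluble BOD₅/(m³·d)

Volumetric loading L_v = Q·S₀ / V = 32400 × 857 g/m³ / 18100 m³ = 1534 g/(m³·d) = 1.534 kg soluble BOD₅/(m³·d).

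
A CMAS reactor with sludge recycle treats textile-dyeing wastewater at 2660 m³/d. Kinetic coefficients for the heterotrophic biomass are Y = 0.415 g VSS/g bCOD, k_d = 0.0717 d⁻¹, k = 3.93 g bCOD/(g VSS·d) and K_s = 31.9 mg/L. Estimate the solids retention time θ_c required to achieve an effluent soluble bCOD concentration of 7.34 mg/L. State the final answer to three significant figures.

θ_c ≈ 4.28 d

At the target effluent, Y k S/(K_s+S) = 0.415×3.93×7.34/39.24 = 0.3051 d⁻¹.
θ_c = 1/(μ − k_d) = 1/(0.3051 − 0.0717) = 1/0.2334 = 4.285 d.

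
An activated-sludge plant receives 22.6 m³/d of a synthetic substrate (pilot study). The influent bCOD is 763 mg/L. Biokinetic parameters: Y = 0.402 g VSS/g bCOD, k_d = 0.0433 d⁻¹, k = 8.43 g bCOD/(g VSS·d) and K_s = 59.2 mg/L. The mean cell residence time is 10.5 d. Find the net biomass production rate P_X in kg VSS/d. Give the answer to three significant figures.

From the Monod/SRT balance for a CMAS, S = K_s·(1+k_d θ_c)/[θ_c·(Y k − k_d) − 1] = 59.2 × (1 + 0.0433 × 10.5) / [10.5 × (0.402 × 8.43 − 0.0433) − 1] = 86.12 / 34.13 = 2.523 mg/L.
Observed yield with endogenous decay: Y_obs = Y / (1 + k_d·θ_c) = 0.402 / (1 + 0.0433 × 10.5) = 0.402 / 1.455 = 0.2764 g VSS/g bCOD.
Mass of bCOD removed per day: Q(S₀ − S) = 22.6 × 760.5 g/m³ = 17.19 kg/d.
Biomass produced: P_X = Y_obs·Q·ΔS = 0.2764 × 17.19 ≈ 4.750 kg VSS/d.

P_X ≈ 4.75 kg VSS/d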